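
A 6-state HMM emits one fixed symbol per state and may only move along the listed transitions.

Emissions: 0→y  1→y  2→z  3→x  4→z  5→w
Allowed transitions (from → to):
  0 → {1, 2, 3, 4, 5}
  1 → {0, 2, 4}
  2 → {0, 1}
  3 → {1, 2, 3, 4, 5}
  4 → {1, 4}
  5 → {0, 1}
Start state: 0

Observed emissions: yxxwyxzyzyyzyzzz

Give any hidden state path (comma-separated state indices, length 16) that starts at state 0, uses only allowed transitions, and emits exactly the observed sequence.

0,3,3,5,0,3,2,1,2,0,1,4,1,4,4,4

  pos 0: y in {0,1}, choose 0; start
  pos 1: x in {3}, choose 3; 0->3 ok
  pos 2: x in {3}, choose 3; 3->3 ok
  pos 3: w in {5}, choose 5; 3->5 ok
  pos 4: y in {0,1}, choose 0; 5->0 ok
  pos 5: x in {3}, choose 3; 0->3 ok
  pos 6: z in {2,4}, choose 2; 3->2 ok
  pos 7: y in {0,1}, choose 1; 2->1 ok
  pos 8: z in {2,4}, choose 2; 1->2 ok
  pos 9: y in {0,1}, choose 0; 2->0 ok
  pos 10: y in {0,1}, choose 1; 0->1 ok
  pos 11: z in {2,4}, choose 4; 1->4 ok
  pos 12: y in {0,1}, choose 1; 4->1 ok
  pos 13: z in {2,4}, choose 4; 1->4 ok
  pos 14: z in {2,4}, choose 4; 4->4 ok
  pos 15: z in {2,4}, choose 4; 4->4 ok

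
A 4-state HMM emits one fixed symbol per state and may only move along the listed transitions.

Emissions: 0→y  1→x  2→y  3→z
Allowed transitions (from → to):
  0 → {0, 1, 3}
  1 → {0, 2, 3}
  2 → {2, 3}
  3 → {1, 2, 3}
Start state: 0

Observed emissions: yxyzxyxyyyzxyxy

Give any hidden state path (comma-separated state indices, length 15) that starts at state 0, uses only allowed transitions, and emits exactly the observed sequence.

  pos 0: y in {0,2}, choose 0; start
  pos 1: x in {1}, choose 1; 0->1 ok
  pos 2: y in {0,2}, choose 2; 1->2 ok
  pos 3: z in {3}, choose 3; 2->3 ok
  pos 4: x in {1}, choose 1; 3->1 ok
  pos 5: y in {0,2}, choose 0; 1->0 ok
  pos 6: x in {1}, choose 1; 0->1 ok
  pos 7: y in {0,2}, choose 0; 1->0 ok
  pos 8: y in {0,2}, choose 0; 0->0 ok
  pos 9: y in {0,2}, choose 0; 0->0 ok
  pos 10: z in {3}, choose 3; 0->3 ok
  pos 11: x in {1}, choose 1; 3->1 ok
  pos 12: y in {0,2}, choose 0; 1->0 ok
  pos 13: x in {1}, choose 1; 0->1 ok
  pos 14: y in {0,2}, choose 0; 1->0 ok

0,1,2,3,1,0,1,0,0,0,3,1,0,1,0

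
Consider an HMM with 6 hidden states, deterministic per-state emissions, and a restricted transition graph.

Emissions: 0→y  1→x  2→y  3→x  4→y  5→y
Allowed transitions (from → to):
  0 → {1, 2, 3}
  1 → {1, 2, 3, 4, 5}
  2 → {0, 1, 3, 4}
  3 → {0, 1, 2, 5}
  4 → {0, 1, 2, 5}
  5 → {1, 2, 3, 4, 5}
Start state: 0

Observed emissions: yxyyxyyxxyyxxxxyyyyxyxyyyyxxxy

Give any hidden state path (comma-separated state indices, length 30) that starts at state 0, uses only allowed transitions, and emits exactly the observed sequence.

0,1,5,2,3,2,0,3,1,2,4,1,1,1,1,5,5,4,2,3,2,3,5,4,5,5,3,1,3,5

  t0 'y' -> {0,2,4,5}, take 0 (start)
  t1 'x' -> {1,3}, take 1 (0->1 ok)
  t2 'y' -> {0,2,4,5}, take 5 (1->5 ok)
  t3 'y' -> {0,2,4,5}, take 2 (5->2 ok)
  t4 'x' -> {1,3}, take 3 (2->3 ok)
  t5 'y' -> {0,2,4,5}, take 2 (3->2 ok)
  t6 'y' -> {0,2,4,5}, take 0 (2->0 ok)
  t7 'x' -> {1,3}, take 3 (0->3 ok)
  t8 'x' -> {1,3}, take 1 (3->1 ok)
  t9 'y' -> {0,2,4,5}, take 2 (1->2 ok)
  t10 'y' -> {0,2,4,5}, take 4 (2->4 ok)
  t11 'x' -> {1,3}, take 1 (4->1 ok)
  t12 'x' -> {1,3}, take 1 (1->1 ok)
  t13 'x' -> {1,3}, take 1 (1->1 ok)
  t14 'x' -> {1,3}, take 1 (1->1 ok)
  t15 'y' -> {0,2,4,5}, take 5 (1->5 ok)
  t16 'y' -> {0,2,4,5}, take 5 (5->5 ok)
  t17 'y' -> {0,2,4,5}, take 4 (5->4 ok)
  t18 'y' -> {0,2,4,5}, take 2 (4->2 ok)
  t19 'x' -> {1,3}, take 3 (2->3 ok)
  t20 'y' -> {0,2,4,5}, take 2 (3->2 ok)
  t21 'x' -> {1,3}, take 3 (2->3 ok)
  t22 'y' -> {0,2,4,5}, take 5 (3->5 ok)
  t23 'y' -> {0,2,4,5}, take 4 (5->4 ok)
  t24 'y' -> {0,2,4,5}, take 5 (4->5 ok)
  t25 'y' -> {0,2,4,5}, take 5 (5->5 ok)
  t26 'x' -> {1,3}, take 3 (5->3 ok)
  t27 'x' -> {1,3}, take 1 (3->1 ok)
  t28 'x' -> {1,3}, take 3 (1->3 ok)
  t29 'y' -> {0,2,4,5}, take 5 (3->5 ok)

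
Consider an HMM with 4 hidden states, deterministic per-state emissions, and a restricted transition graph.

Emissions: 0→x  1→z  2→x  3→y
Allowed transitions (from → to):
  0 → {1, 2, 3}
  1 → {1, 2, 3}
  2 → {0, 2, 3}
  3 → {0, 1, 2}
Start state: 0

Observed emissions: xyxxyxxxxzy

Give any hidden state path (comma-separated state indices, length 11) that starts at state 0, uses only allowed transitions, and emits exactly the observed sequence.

  t0 'x' -> {0,2}, take 0 (start)
  t1 'y' -> {3}, take 3 (0->3 ok)
  t2 'x' -> {0,2}, take 2 (3->2 ok)
  t3 'x' -> {0,2}, take 0 (2->0 ok)
  t4 'y' -> {3}, take 3 (0->3 ok)
  t5 'x' -> {0,2}, take 2 (3->2 ok)
  t6 'x' -> {0,2}, take 2 (2->2 ok)
  t7 'x' -> {0,2}, take 2 (2->2 ok)
  t8 'x' -> {0,2}, take 0 (2->0 ok)
  t9 'z' -> {1}, take 1 (0->1 ok)
  t10 'y' -> {3}, take 3 (1->3 ok)

0,3,2,0,3,2,2,2,0,1,3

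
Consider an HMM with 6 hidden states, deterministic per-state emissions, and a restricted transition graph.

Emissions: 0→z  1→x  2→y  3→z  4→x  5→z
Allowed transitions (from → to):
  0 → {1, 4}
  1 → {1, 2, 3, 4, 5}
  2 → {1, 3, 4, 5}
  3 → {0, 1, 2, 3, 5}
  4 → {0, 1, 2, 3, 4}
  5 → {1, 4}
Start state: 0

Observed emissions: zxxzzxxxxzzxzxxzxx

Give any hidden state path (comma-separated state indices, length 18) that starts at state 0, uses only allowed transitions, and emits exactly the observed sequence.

0,4,1,3,3,1,1,1,1,3,5,4,0,1,1,5,1,4

  [0] z  {0,3,5}  => 0  start
  [1] x  {1,4}  => 4  0->4 ok
  [2] x  {1,4}  => 1  4->1 ok
  [3] z  {0,3,5}  => 3  1->3 ok
  [4] z  {0,3,5}  => 3  3->3 ok
  [5] x  {1,4}  => 1  3->1 ok
  [6] x  {1,4}  => 1  1->1 ok
  [7] x  {1,4}  => 1  1->1 ok
  [8] x  {1,4}  => 1  1->1 ok
  [9] z  {0,3,5}  => 3  1->3 ok
  [10] z  {0,3,5}  => 5  3->5 ok
  [11] x  {1,4}  => 4  5->4 ok
  [12] z  {0,3,5}  => 0  4->0 ok
  [13] x  {1,4}  => 1  0->1 ok
  [14] x  {1,4}  => 1  1->1 ok
  [15] z  {0,3,5}  => 5  1->5 ok
  [16] x  {1,4}  => 1  5->1 ok
  [17] x  {1,4}  => 4  1->4 ok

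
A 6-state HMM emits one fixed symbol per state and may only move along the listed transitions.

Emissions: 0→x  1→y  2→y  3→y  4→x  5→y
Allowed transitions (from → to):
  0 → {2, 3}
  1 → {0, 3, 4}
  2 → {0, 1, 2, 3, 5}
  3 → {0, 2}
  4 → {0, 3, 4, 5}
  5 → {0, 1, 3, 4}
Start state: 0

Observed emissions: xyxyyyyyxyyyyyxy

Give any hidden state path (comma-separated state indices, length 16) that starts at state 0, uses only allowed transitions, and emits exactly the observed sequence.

  t0 'x' -> {0,4}, take 0 (start)
  t1 'y' -> {1,2,3,5}, take 3 (0->3 ok)
  t2 'x' -> {0,4}, take 0 (3->0 ok)
  t3 'y' -> {1,2,3,5}, take 3 (0->3 ok)
  t4 'y' -> {1,2,3,5}, take 2 (3->2 ok)
  t5 'y' -> {1,2,3,5}, take 3 (2->3 ok)
  t6 'y' -> {1,2,3,5}, take 2 (3->2 ok)
  t7 'y' -> {1,2,3,5}, take 3 (2->3 ok)
  t8 'x' -> {0,4}, take 0 (3->0 ok)
  t9 'y' -> {1,2,3,5}, take 3 (0->3 ok)
  t10 'y' -> {1,2,3,5}, take 2 (3->2 ok)
  t11 'y' -> {1,2,3,5}, take 3 (2->3 ok)
  t12 'y' -> {1,2,3,5}, take 2 (3->2 ok)
  t13 'y' -> {1,2,3,5}, take 1 (2->1 ok)
  t14 'x' -> {0,4}, take 0 (1->0 ok)
  t15 'y' -> {1,2,3,5}, take 3 (0->3 ok)

0,3,0,3,2,3,2,3,0,3,2,3,2,1,0,3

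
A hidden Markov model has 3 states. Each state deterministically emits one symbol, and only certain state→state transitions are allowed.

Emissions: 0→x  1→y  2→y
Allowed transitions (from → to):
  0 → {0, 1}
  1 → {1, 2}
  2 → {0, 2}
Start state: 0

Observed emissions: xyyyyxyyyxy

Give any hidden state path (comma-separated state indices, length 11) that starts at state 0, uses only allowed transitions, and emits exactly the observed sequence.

0,1,1,2,2,0,1,1,2,0,1

  pos 0: x in {0}, choose 0; start
  pos 1: y in {1,2}, choose 1; 0->1 ok
  pos 2: y in {1,2}, choose 1; 1->1 ok
  pos 3: y in {1,2}, choose 2; 1->2 ok
  pos 4: y in {1,2}, choose 2; 2->2 ok
  pos 5: x in {0}, choose 0; 2->0 ok
  pos 6: y in {1,2}, choose 1; 0->1 ok
  pos 7: y in {1,2}, choose 1; 1->1 ok
  pos 8: y in {1,2}, choose 2; 1->2 ok
  pos 9: x in {0}, choose 0; 2->0 ok
  pos 10: y in {1,2}, choose 1; 0->1 ok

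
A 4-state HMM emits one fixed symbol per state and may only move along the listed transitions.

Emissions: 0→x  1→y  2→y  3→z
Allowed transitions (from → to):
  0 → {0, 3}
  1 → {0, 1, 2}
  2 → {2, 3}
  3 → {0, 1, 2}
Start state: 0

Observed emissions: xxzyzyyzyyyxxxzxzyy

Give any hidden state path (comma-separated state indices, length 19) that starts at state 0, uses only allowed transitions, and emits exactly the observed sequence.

0,0,3,2,3,2,2,3,1,1,1,0,0,0,3,0,3,2,2

  pos 0: x in {0}, choose 0; start
  pos 1: x in {0}, choose 0; 0->0 ok
  pos 2: z in {3}, choose 3; 0->3 ok
  pos 3: y in {1,2}, choose 2; 3->2 ok
  pos 4: z in {3}, choose 3; 2->3 ok
  pos 5: y in {1,2}, choose 2; 3->2 ok
  pos 6: y in {1,2}, choose 2; 2->2 ok
  pos 7: z in {3}, choose 3; 2->3 ok
  pos 8: y in {1,2}, choose 1; 3->1 ok
  pos 9: y in {1,2}, choose 1; 1->1 ok
  pos 10: y in {1,2}, choose 1; 1->1 ok
  pos 11: x in {0}, choose 0; 1->0 ok
  pos 12: x in {0}, choose 0; 0->0 ok
  pos 13: x in {0}, choose 0; 0->0 ok
  pos 14: z in {3}, choose 3; 0->3 ok
  pos 15: x in {0}, choose 0; 3->0 ok
  pos 16: z in {3}, choose 3; 0->3 ok
  pos 17: y in {1,2}, choose 2; 3->2 ok
  pos 18: y in {1,2}, choose 2; 2->2 ok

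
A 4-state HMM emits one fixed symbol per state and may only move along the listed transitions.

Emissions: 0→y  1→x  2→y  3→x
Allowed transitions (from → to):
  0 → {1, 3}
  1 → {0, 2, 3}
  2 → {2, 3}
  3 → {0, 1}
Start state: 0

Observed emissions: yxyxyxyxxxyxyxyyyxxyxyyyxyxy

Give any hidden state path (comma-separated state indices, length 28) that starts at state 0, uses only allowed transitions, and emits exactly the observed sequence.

  [0] y  {0,2}  => 0  start
  [1] x  {1,3}  => 3  0->3 ok
  [2] y  {0,2}  => 0  3->0 ok
  [3] x  {1,3}  => 3  0->3 ok
  [4] y  {0,2}  => 0  3->0 ok
  [5] x  {1,3}  => 3  0->3 ok
  [6] y  {0,2}  => 0  3->0 ok
  [7] x  {1,3}  => 3  0->3 ok
  [8] x  {1,3}  => 1  3->1 ok
  [9] x  {1,3}  => 3  1->3 ok
  [10] y  {0,2}  => 0  3->0 ok
  [11] x  {1,3}  => 3  0->3 ok
  [12] y  {0,2}  => 0  3->0 ok
  [13] x  {1,3}  => 1  0->1 ok
  [14] y  {0,2}  => 2  1->2 ok
  [15] y  {0,2}  => 2  2->2 ok
  [16] y  {0,2}  => 2  2->2 ok
  [17] x  {1,3}  => 3  2->3 ok
  [18] x  {1,3}  => 1  3->1 ok
  [19] y  {0,2}  => 0  1->0 ok
  [20] x  {1,3}  => 1  0->1 ok
  [21] y  {0,2}  => 2  1->2 ok
  [22] y  {0,2}  => 2  2->2 ok
  [23] y  {0,2}  => 2  2->2 ok
  [24] x  {1,3}  => 3  2->3 ok
  [25] y  {0,2}  => 0  3->0 ok
  [26] x  {1,3}  => 3  0->3 ok
  [27] y  {0,2}  => 0  3->0 ok

0,3,0,3,0,3,0,3,1,3,0,3,0,1,2,2,2,3,1,0,1,2,2,2,3,0,3,0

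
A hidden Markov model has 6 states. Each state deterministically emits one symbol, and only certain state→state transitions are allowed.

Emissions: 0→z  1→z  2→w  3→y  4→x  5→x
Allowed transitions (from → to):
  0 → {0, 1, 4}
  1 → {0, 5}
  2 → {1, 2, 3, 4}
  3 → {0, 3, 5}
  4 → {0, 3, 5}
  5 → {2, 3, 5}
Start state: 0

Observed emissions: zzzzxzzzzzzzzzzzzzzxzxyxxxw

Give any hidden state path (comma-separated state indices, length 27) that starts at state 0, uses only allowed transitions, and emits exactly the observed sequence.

0,0,1,0,4,0,1,0,1,0,0,1,0,1,0,0,1,0,0,4,0,4,3,5,5,5,2

  [0] z  {0,1}  => 0  start
  [1] z  {0,1}  => 0  0->0 ok
  [2] z  {0,1}  => 1  0->1 ok
  [3] z  {0,1}  => 0  1->0 ok
  [4] x  {4,5}  => 4  0->4 ok
  [5] z  {0,1}  => 0  4->0 ok
  [6] z  {0,1}  => 1  0->1 ok
  [7] z  {0,1}  => 0  1->0 ok
  [8] z  {0,1}  => 1  0->1 ok
  [9] z  {0,1}  => 0  1->0 ok
  [10] z  {0,1}  => 0  0->0 ok
  [11] z  {0,1}  => 1  0->1 ok
  [12] z  {0,1}  => 0  1->0 ok
  [13] z  {0,1}  => 1  0->1 ok
  [14] z  {0,1}  => 0  1->0 ok
  [15] z  {0,1}  => 0  0->0 ok
  [16] z  {0,1}  => 1  0->1 ok
  [17] z  {0,1}  => 0  1->0 ok
  [18] z  {0,1}  => 0  0->0 ok
  [19] x  {4,5}  => 4  0->4 ok
  [20] z  {0,1}  => 0  4->0 ok
  [21] x  {4,5}  => 4  0->4 ok
  [22] y  {3}  => 3  4->3 ok
  [23] x  {4,5}  => 5  3->5 ok
  [24] x  {4,5}  => 5  5->5 ok
  [25] x  {4,5}  => 5  5->5 ok
  [26] w  {2}  => 2  5->2 ok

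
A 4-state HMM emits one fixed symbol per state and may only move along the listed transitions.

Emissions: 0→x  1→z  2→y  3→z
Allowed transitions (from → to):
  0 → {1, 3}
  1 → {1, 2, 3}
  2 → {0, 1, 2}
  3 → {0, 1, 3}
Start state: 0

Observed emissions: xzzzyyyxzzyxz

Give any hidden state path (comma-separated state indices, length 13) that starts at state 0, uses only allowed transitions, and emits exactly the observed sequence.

0,1,3,1,2,2,2,0,1,1,2,0,1

  0: obs=x cand={0} pick 0 [start]
  1: obs=z cand={1,3} pick 1 [0->1 ok]
  2: obs=z cand={1,3} pick 3 [1->3 ok]
  3: obs=z cand={1,3} pick 1 [3->1 ok]
  4: obs=y cand={2} pick 2 [1->2 ok]
  5: obs=y cand={2} pick 2 [2->2 ok]
  6: obs=y cand={2} pick 2 [2->2 ok]
  7: obs=x cand={0} pick 0 [2->0 ok]
  8: obs=z cand={1,3} pick 1 [0->1 ok]
  9: obs=z cand={1,3} pick 1 [1->1 ok]
  10: obs=y cand={2} pick 2 [1->2 ok]
  11: obs=x cand={0} pick 0 [2->0 ok]
  12: obs=z cand={1,3} pick 1 [0->1 ok]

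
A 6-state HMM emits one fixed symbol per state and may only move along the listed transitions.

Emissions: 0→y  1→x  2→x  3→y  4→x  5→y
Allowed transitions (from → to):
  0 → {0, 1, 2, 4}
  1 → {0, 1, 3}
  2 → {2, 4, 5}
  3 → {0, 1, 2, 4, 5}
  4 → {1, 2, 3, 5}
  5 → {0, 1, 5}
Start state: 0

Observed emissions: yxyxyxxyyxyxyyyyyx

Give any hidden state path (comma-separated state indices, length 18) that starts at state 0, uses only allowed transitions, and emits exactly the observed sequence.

0,1,3,1,3,4,2,5,5,1,3,4,5,5,5,0,0,4

  pos 0: y in {0,3,5}, choose 0; start
  pos 1: x in {1,2,4}, choose 1; 0->1 ok
  pos 2: y in {0,3,5}, choose 3; 1->3 ok
  pos 3: x in {1,2,4}, choose 1; 3->1 ok
  pos 4: y in {0,3,5}, choose 3; 1->3 ok
  pos 5: x in {1,2,4}, choose 4; 3->4 ok
  pos 6: x in {1,2,4}, choose 2; 4->2 ok
  pos 7: y in {0,3,5}, choose 5; 2->5 ok
  pos 8: y in {0,3,5}, choose 5; 5->5 ok
  pos 9: x in {1,2,4}, choose 1; 5->1 ok
  pos 10: y in {0,3,5}, choose 3; 1->3 ok
  pos 11: x in {1,2,4}, choose 4; 3->4 ok
  pos 12: y in {0,3,5}, choose 5; 4->5 ok
  pos 13: y in {0,3,5}, choose 5; 5->5 ok
  pos 14: y in {0,3,5}, choose 5; 5->5 ok
  pos 15: y in {0,3,5}, choose 0; 5->0 ok
  pos 16: y in {0,3,5}, choose 0; 0->0 ok
  pos 17: x in {1,2,4}, choose 4; 0->4 ok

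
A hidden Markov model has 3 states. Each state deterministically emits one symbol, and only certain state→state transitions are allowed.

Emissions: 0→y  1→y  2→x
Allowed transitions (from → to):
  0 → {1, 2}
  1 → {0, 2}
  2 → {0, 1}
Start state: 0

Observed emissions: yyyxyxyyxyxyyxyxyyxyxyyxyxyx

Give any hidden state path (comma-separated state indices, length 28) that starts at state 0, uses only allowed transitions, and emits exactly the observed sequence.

  0: obs=y cand={0,1} pick 0 [start]
  1: obs=y cand={0,1} pick 1 [0->1 ok]
  2: obs=y cand={0,1} pick 0 [1->0 ok]
  3: obs=x cand={2} pick 2 [0->2 ok]
  4: obs=y cand={0,1} pick 1 [2->1 ok]
  5: obs=x cand={2} pick 2 [1->2 ok]
  6: obs=y cand={0,1} pick 1 [2->1 ok]
  7: obs=y cand={0,1} pick 0 [1->0 ok]
  8: obs=x cand={2} pick 2 [0->2 ok]
  9: obs=y cand={0,1} pick 1 [2->1 ok]
  10: obs=x cand={2} pick 2 [1->2 ok]
  11: obs=y cand={0,1} pick 0 [2->0 ok]
  12: obs=y cand={0,1} pick 1 [0->1 ok]
  13: obs=x cand={2} pick 2 [1->2 ok]
  14: obs=y cand={0,1} pick 0 [2->0 ok]
  15: obs=x cand={2} pick 2 [0->2 ok]
  16: obs=y cand={0,1} pick 1 [2->1 ok]
  17: obs=y cand={0,1} pick 0 [1->0 ok]
  18: obs=x cand={2} pick 2 [0->2 ok]
  19: obs=y cand={0,1} pick 1 [2->1 ok]
  20: obs=x cand={2} pick 2 [1->2 ok]
  21: obs=y cand={0,1} pick 1 [2->1 ok]
  22: obs=y cand={0,1} pick 0 [1->0 ok]
  23: obs=x cand={2} pick 2 [0->2 ok]
  24: obs=y cand={0,1} pick 1 [2->1 ok]
  25: obs=x cand={2} pick 2 [1->2 ok]
  26: obs=y cand={0,1} pick 0 [2->0 ok]
  27: obs=x cand={2} pick 2 [0->2 ok]

0,1,0,2,1,2,1,0,2,1,2,0,1,2,0,2,1,0,2,1,2,1,0,2,1,2,0,2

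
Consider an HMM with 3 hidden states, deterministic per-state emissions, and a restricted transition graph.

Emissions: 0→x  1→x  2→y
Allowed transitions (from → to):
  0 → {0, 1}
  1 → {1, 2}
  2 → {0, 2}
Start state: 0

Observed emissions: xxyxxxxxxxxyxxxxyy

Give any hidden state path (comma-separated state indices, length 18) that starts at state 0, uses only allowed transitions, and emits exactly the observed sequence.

0,1,2,0,0,0,0,0,0,1,1,2,0,1,1,1,2,2

  pos 0: x in {0,1}, choose 0; start
  pos 1: x in {0,1}, choose 1; 0->1 ok
  pos 2: y in {2}, choose 2; 1->2 ok
  pos 3: x in {0,1}, choose 0; 2->0 ok
  pos 4: x in {0,1}, choose 0; 0->0 ok
  pos 5: x in {0,1}, choose 0; 0->0 ok
  pos 6: x in {0,1}, choose 0; 0->0 ok
  pos 7: x in {0,1}, choose 0; 0->0 ok
  pos 8: x in {0,1}, choose 0; 0->0 ok
  pos 9: x in {0,1}, choose 1; 0->1 ok
  pos 10: x in {0,1}, choose 1; 1->1 ok
  pos 11: y in {2}, choose 2; 1->2 ok
  pos 12: x in {0,1}, choose 0; 2->0 ok
  pos 13: x in {0,1}, choose 1; 0->1 ok
  pos 14: x in {0,1}, choose 1; 1->1 ok
  pos 15: x in {0,1}, choose 1; 1->1 ok
  pos 16: y in {2}, choose 2; 1->2 ok
  pos 17: y in {2}, choose 2; 2->2 ok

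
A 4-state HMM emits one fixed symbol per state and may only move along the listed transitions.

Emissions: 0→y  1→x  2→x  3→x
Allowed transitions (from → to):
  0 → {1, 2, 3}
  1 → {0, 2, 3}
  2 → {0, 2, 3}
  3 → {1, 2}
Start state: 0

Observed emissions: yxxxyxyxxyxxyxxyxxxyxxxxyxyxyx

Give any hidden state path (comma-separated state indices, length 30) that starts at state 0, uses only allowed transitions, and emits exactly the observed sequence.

  [0] y  {0}  => 0  start
  [1] x  {1,2,3}  => 3  0->3 ok
  [2] x  {1,2,3}  => 1  3->1 ok
  [3] x  {1,2,3}  => 2  1->2 ok
  [4] y  {0}  => 0  2->0 ok
  [5] x  {1,2,3}  => 2  0->2 ok
  [6] y  {0}  => 0  2->0 ok
  [7] x  {1,2,3}  => 3  0->3 ok
  [8] x  {1,2,3}  => 2  3->2 ok
  [9] y  {0}  => 0  2->0 ok
  [10] x  {1,2,3}  => 1  0->1 ok
  [11] x  {1,2,3}  => 2  1->2 ok
  [12] y  {0}  => 0  2->0 ok
  [13] x  {1,2,3}  => 3  0->3 ok
  [14] x  {1,2,3}  => 1  3->1 ok
  [15] y  {0}  => 0  1->0 ok
  [16] x  {1,2,3}  => 3  0->3 ok
  [17] x  {1,2,3}  => 2  3->2 ok
  [18] x  {1,2,3}  => 2  2->2 ok
  [19] y  {0}  => 0  2->0 ok
  [20] x  {1,2,3}  => 2  0->2 ok
  [21] x  {1,2,3}  => 3  2->3 ok
  [22] x  {1,2,3}  => 2  3->2 ok
  [23] x  {1,2,3}  => 2  2->2 ok
  [24] y  {0}  => 0  2->0 ok
  [25] x  {1,2,3}  => 2  0->2 ok
  [26] y  {0}  => 0  2->0 ok
  [27] x  {1,2,3}  => 2  0->2 ok
  [28] y  {0}  => 0  2->0 ok
  [29] x  {1,2,3}  => 1  0->1 ok

0,3,1,2,0,2,0,3,2,0,1,2,0,3,1,0,3,2,2,0,2,3,2,2,0,2,0,2,0,1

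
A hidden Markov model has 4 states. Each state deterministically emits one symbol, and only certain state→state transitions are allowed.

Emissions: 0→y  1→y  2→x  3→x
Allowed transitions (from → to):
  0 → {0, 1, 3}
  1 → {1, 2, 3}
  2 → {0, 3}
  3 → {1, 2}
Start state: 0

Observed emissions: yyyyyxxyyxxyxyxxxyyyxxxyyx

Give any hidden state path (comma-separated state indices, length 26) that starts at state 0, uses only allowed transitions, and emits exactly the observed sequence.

  [0] y  {0,1}  => 0  start
  [1] y  {0,1}  => 1  0->1 ok
  [2] y  {0,1}  => 1  1->1 ok
  [3] y  {0,1}  => 1  1->1 ok
  [4] y  {0,1}  => 1  1->1 ok
  [5] x  {2,3}  => 3  1->3 ok
  [6] x  {2,3}  => 2  3->2 ok
  [7] y  {0,1}  => 0  2->0 ok
  [8] y  {0,1}  => 0  0->0 ok
  [9] x  {2,3}  => 3  0->3 ok
  [10] x  {2,3}  => 2  3->2 ok
  [11] y  {0,1}  => 0  2->0 ok
  [12] x  {2,3}  => 3  0->3 ok
  [13] y  {0,1}  => 1  3->1 ok
  [14] x  {2,3}  => 2  1->2 ok
  [15] x  {2,3}  => 3  2->3 ok
  [16] x  {2,3}  => 2  3->2 ok
  [17] y  {0,1}  => 0  2->0 ok
  [18] y  {0,1}  => 0  0->0 ok
  [19] y  {0,1}  => 1  0->1 ok
  [20] x  {2,3}  => 2  1->2 ok
  [21] x  {2,3}  => 3  2->3 ok
  [22] x  {2,3}  => 2  3->2 ok
  [23] y  {0,1}  => 0  2->0 ok
  [24] y  {0,1}  => 1  0->1 ok
  [25] x  {2,3}  => 2  1->2 ok

0,1,1,1,1,3,2,0,0,3,2,0,3,1,2,3,2,0,0,1,2,3,2,0,1,2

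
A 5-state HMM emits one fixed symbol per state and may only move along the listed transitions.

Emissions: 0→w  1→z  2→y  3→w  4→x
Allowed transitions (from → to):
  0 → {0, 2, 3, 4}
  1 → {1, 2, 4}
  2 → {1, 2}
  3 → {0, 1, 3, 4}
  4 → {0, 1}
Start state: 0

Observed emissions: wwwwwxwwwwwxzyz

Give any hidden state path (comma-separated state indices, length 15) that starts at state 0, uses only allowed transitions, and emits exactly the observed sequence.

  [0] w  {0,3}  => 0  start
  [1] w  {0,3}  => 0  0->0 ok
  [2] w  {0,3}  => 3  0->3 ok
  [3] w  {0,3}  => 0  3->0 ok
  [4] w  {0,3}  => 3  0->3 ok
  [5] x  {4}  => 4  3->4 ok
  [6] w  {0,3}  => 0  4->0 ok
  [7] w  {0,3}  => 3  0->3 ok
  [8] w  {0,3}  => 0  3->0 ok
  [9] w  {0,3}  => 0  0->0 ok
  [10] w  {0,3}  => 0  0->0 ok
  [11] x  {4}  => 4  0->4 ok
  [12] z  {1}  => 1  4->1 ok
  [13] y  {2}  => 2  1->2 ok
  [14] z  {1}  => 1  2->1 ok

0,0,3,0,3,4,0,3,0,0,0,4,1,2,1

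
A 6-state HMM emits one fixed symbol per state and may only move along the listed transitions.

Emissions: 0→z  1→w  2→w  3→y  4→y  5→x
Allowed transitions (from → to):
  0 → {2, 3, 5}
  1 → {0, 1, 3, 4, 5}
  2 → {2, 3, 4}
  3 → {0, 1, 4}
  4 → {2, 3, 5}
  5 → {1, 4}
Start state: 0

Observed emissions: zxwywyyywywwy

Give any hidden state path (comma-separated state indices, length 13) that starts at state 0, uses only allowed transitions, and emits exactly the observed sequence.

  t0 'z' -> {0}, take 0 (start)
  t1 'x' -> {5}, take 5 (0->5 ok)
  t2 'w' -> {1,2}, take 1 (5->1 ok)
  t3 'y' -> {3,4}, take 3 (1->3 ok)
  t4 'w' -> {1,2}, take 1 (3->1 ok)
  t5 'y' -> {3,4}, take 4 (1->4 ok)
  t6 'y' -> {3,4}, take 3 (4->3 ok)
  t7 'y' -> {3,4}, take 4 (3->4 ok)
  t8 'w' -> {1,2}, take 2 (4->2 ok)
  t9 'y' -> {3,4}, take 4 (2->4 ok)
  t10 'w' -> {1,2}, take 2 (4->2 ok)
  t11 'w' -> {1,2}, take 2 (2->2 ok)
  t12 'y' -> {3,4}, take 3 (2->3 ok)

0,5,1,3,1,4,3,4,2,4,2,2,3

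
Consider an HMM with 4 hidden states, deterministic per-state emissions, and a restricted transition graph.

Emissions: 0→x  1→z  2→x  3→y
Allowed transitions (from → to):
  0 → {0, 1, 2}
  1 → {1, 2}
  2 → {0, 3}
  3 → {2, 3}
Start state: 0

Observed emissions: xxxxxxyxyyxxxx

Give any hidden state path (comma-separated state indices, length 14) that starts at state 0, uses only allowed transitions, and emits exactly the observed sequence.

  [0] x  {0,2}  => 0  start
  [1] x  {0,2}  => 2  0->2 ok
  [2] x  {0,2}  => 0  2->0 ok
  [3] x  {0,2}  => 2  0->2 ok
  [4] x  {0,2}  => 0  2->0 ok
  [5] x  {0,2}  => 2  0->2 ok
  [6] y  {3}  => 3  2->3 ok
  [7] x  {0,2}  => 2  3->2 ok
  [8] y  {3}  => 3  2->3 ok
  [9] y  {3}  => 3  3->3 ok
  [10] x  {0,2}  => 2  3->2 ok
  [11] x  {0,2}  => 0  2->0 ok
  [12] x  {0,2}  => 0  0->0 ok
  [13] x  {0,2}  => 2  0->2 ok

0,2,0,2,0,2,3,2,3,3,2,0,0,2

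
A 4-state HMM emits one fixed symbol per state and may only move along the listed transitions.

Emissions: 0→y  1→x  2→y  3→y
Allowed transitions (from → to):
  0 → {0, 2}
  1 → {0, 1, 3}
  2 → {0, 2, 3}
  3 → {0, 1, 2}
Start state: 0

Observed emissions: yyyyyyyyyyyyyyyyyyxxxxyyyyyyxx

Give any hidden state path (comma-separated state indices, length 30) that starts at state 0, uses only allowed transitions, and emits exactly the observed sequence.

  0: obs=y cand={0,2,3} pick 0 [start]
  1: obs=y cand={0,2,3} pick 0 [0->0 ok]
  2: obs=y cand={0,2,3} pick 2 [0->2 ok]
  3: obs=y cand={0,2,3} pick 2 [2->2 ok]
  4: obs=y cand={0,2,3} pick 2 [2->2 ok]
  5: obs=y cand={0,2,3} pick 0 [2->0 ok]
  6: obs=y cand={0,2,3} pick 2 [0->2 ok]
  7: obs=y cand={0,2,3} pick 2 [2->2 ok]
  8: obs=y cand={0,2,3} pick 3 [2->3 ok]
  9: obs=y cand={0,2,3} pick 2 [3->2 ok]
  10: obs=y cand={0,2,3} pick 0 [2->0 ok]
  11: obs=y cand={0,2,3} pick 0 [0->0 ok]
  12: obs=y cand={0,2,3} pick 0 [0->0 ok]
  13: obs=y cand={0,2,3} pick 2 [0->2 ok]
  14: obs=y cand={0,2,3} pick 0 [2->0 ok]
  15: obs=y cand={0,2,3} pick 0 [0->0 ok]
  16: obs=y cand={0,2,3} pick 2 [0->2 ok]
  17: obs=y cand={0,2,3} pick 3 [2->3 ok]
  18: obs=x cand={1} pick 1 [3->1 ok]
  19: obs=x cand={1} pick 1 [1->1 ok]
  20: obs=x cand={1} pick 1 [1->1 ok]
  21: obs=x cand={1} pick 1 [1->1 ok]
  22: obs=y cand={0,2,3} pick 0 [1->0 ok]
  23: obs=y cand={0,2,3} pick 2 [0->2 ok]
  24: obs=y cand={0,2,3} pick 2 [2->2 ok]
  25: obs=y cand={0,2,3} pick 0 [2->0 ok]
  26: obs=y cand={0,2,3} pick 2 [0->2 ok]
  27: obs=y cand={0,2,3} pick 3 [2->3 ok]
  28: obs=x cand={1} pick 1 [3->1 ok]
  29: obs=x cand={1} pick 1 [1->1 ok]

0,0,2,2,2,0,2,2,3,2,0,0,0,2,0,0,2,3,1,1,1,1,0,2,2,0,2,3,1,1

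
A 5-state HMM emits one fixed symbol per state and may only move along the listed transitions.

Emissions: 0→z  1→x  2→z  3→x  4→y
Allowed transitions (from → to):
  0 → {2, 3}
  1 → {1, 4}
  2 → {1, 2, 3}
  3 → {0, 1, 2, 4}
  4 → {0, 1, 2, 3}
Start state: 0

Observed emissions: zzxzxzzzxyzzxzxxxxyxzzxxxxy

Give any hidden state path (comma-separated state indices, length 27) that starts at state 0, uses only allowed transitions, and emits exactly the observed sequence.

0,2,3,0,3,0,2,2,1,4,2,2,3,2,1,1,1,1,4,3,0,2,1,1,1,1,4

  0: obs=z cand={0,2} pick 0 [start]
  1: obs=z cand={0,2} pick 2 [0->2 ok]
  2: obs=x cand={1,3} pick 3 [2->3 ok]
  3: obs=z cand={0,2} pick 0 [3->0 ok]
  4: obs=x cand={1,3} pick 3 [0->3 ok]
  5: obs=z cand={0,2} pick 0 [3->0 ok]
  6: obs=z cand={0,2} pick 2 [0->2 ok]
  7: obs=z cand={0,2} pick 2 [2->2 ok]
  8: obs=x cand={1,3} pick 1 [2->1 ok]
  9: obs=y cand={4} pick 4 [1->4 ok]
  10: obs=z cand={0,2} pick 2 [4->2 ok]
  11: obs=z cand={0,2} pick 2 [2->2 ok]
  12: obs=x cand={1,3} pick 3 [2->3 ok]
  13: obs=z cand={0,2} pick 2 [3->2 ok]
  14: obs=x cand={1,3} pick 1 [2->1 ok]
  15: obs=x cand={1,3} pick 1 [1->1 ok]
  16: obs=x cand={1,3} pick 1 [1->1 ok]
  17: obs=x cand={1,3} pick 1 [1->1 ok]
  18: obs=y cand={4} pick 4 [1->4 ok]
  19: obs=x cand={1,3} pick 3 [4->3 ok]
  20: obs=z cand={0,2} pick 0 [3->0 ok]
  21: obs=z cand={0,2} pick 2 [0->2 ok]
  22: obs=x cand={1,3} pick 1 [2->1 ok]
  23: obs=x cand={1,3} pick 1 [1->1 ok]
  24: obs=x cand={1,3} pick 1 [1->1 ok]
  25: obs=x cand={1,3} pick 1 [1->1 ok]
  26: obs=y cand={4} pick 4 [1->4 ok]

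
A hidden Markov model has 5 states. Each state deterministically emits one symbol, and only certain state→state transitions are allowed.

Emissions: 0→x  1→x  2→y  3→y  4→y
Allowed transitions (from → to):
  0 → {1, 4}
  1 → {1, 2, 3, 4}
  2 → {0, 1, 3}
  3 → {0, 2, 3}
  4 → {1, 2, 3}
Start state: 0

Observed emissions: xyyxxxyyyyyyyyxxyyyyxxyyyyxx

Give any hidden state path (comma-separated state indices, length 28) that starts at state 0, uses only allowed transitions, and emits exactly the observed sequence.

  [0] x  {0,1}  => 0  start
  [1] y  {2,3,4}  => 4  0->4 ok
  [2] y  {2,3,4}  => 3  4->3 ok
  [3] x  {0,1}  => 0  3->0 ok
  [4] x  {0,1}  => 1  0->1 ok
  [5] x  {0,1}  => 1  1->1 ok
  [6] y  {2,3,4}  => 2  1->2 ok
  [7] y  {2,3,4}  => 3  2->3 ok
  [8] y  {2,3,4}  => 3  3->3 ok
  [9] y  {2,3,4}  => 3  3->3 ok
  [10] y  {2,3,4}  => 2  3->2 ok
  [11] y  {2,3,4}  => 3  2->3 ok
  [12] y  {2,3,4}  => 3  3->3 ok
  [13] y  {2,3,4}  => 2  3->2 ok
  [14] x  {0,1}  => 1  2->1 ok
  [15] x  {0,1}  => 1  1->1 ok
  [16] y  {2,3,4}  => 2  1->2 ok
  [17] y  {2,3,4}  => 3  2->3 ok
  [18] y  {2,3,4}  => 2  3->2 ok
  [19] y  {2,3,4}  => 3  2->3 ok
  [20] x  {0,1}  => 0  3->0 ok
  [21] x  {0,1}  => 1  0->1 ok
  [22] y  {2,3,4}  => 4  1->4 ok
  [23] y  {2,3,4}  => 2  4->2 ok
  [24] y  {2,3,4}  => 3  2->3 ok
  [25] y  {2,3,4}  => 3  3->3 ok
  [26] x  {0,1}  => 0  3->0 ok
  [27] x  {0,1}  => 1  0->1 ok

0,4,3,0,1,1,2,3,3,3,2,3,3,2,1,1,2,3,2,3,0,1,4,2,3,3,0,1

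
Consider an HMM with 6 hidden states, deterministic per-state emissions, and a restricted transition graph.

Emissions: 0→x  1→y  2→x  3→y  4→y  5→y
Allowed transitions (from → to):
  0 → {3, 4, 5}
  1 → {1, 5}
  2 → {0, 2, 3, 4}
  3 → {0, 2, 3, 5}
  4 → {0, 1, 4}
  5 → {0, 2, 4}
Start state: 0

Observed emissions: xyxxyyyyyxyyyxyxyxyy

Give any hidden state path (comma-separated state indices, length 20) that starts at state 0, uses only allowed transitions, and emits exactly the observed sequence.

  t0 'x' -> {0,2}, take 0 (start)
  t1 'y' -> {1,3,4,5}, take 5 (0->5 ok)
  t2 'x' -> {0,2}, take 2 (5->2 ok)
  t3 'x' -> {0,2}, take 0 (2->0 ok)
  t4 'y' -> {1,3,4,5}, take 5 (0->5 ok)
  t5 'y' -> {1,3,4,5}, take 4 (5->4 ok)
  t6 'y' -> {1,3,4,5}, take 1 (4->1 ok)
  t7 'y' -> {1,3,4,5}, take 1 (1->1 ok)
  t8 'y' -> {1,3,4,5}, take 5 (1->5 ok)
  t9 'x' -> {0,2}, take 0 (5->0 ok)
  t10 'y' -> {1,3,4,5}, take 4 (0->4 ok)
  t11 'y' -> {1,3,4,5}, take 1 (4->1 ok)
  t12 'y' -> {1,3,4,5}, take 5 (1->5 ok)
  t13 'x' -> {0,2}, take 0 (5->0 ok)
  t14 'y' -> {1,3,4,5}, take 4 (0->4 ok)
  t15 'x' -> {0,2}, take 0 (4->0 ok)
  t16 'y' -> {1,3,4,5}, take 5 (0->5 ok)
  t17 'x' -> {0,2}, take 2 (5->2 ok)
  t18 'y' -> {1,3,4,5}, take 4 (2->4 ok)
  t19 'y' -> {1,3,4,5}, take 4 (4->4 ok)

0,5,2,0,5,4,1,1,5,0,4,1,5,0,4,0,5,2,4,4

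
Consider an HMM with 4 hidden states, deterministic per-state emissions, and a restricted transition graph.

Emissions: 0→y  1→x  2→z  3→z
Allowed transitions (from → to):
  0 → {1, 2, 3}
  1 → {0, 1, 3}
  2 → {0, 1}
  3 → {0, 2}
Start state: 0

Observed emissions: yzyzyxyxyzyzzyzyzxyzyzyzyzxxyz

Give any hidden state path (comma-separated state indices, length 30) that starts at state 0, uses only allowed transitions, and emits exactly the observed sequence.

  t0 'y' -> {0}, take 0 (start)
  t1 'z' -> {2,3}, take 2 (0->2 ok)
  t2 'y' -> {0}, take 0 (2->0 ok)
  t3 'z' -> {2,3}, take 3 (0->3 ok)
  t4 'y' -> {0}, take 0 (3->0 ok)
  t5 'x' -> {1}, take 1 (0->1 ok)
  t6 'y' -> {0}, take 0 (1->0 ok)
  t7 'x' -> {1}, take 1 (0->1 ok)
  t8 'y' -> {0}, take 0 (1->0 ok)
  t9 'z' -> {2,3}, take 2 (0->2 ok)
  t10 'y' -> {0}, take 0 (2->0 ok)
  t11 'z' -> {2,3}, take 3 (0->3 ok)
  t12 'z' -> {2,3}, take 2 (3->2 ok)
  t13 'y' -> {0}, take 0 (2->0 ok)
  t14 'z' -> {2,3}, take 2 (0->2 ok)
  t15 'y' -> {0}, take 0 (2->0 ok)
  t16 'z' -> {2,3}, take 2 (0->2 ok)
  t17 'x' -> {1}, take 1 (2->1 ok)
  t18 'y' -> {0}, take 0 (1->0 ok)
  t19 'z' -> {2,3}, take 2 (0->2 ok)
  t20 'y' -> {0}, take 0 (2->0 ok)
  t21 'z' -> {2,3}, take 3 (0->3 ok)
  t22 'y' -> {0}, take 0 (3->0 ok)
  t23 'z' -> {2,3}, take 2 (0->2 ok)
  t24 'y' -> {0}, take 0 (2->0 ok)
  t25 'z' -> {2,3}, take 2 (0->2 ok)
  t26 'x' -> {1}, take 1 (2->1 ok)
  t27 'x' -> {1}, take 1 (1->1 ok)
  t28 'y' -> {0}, take 0 (1->0 ok)
  t29 'z' -> {2,3}, take 2 (0->2 ok)

0,2,0,3,0,1,0,1,0,2,0,3,2,0,2,0,2,1,0,2,0,3,0,2,0,2,1,1,0,2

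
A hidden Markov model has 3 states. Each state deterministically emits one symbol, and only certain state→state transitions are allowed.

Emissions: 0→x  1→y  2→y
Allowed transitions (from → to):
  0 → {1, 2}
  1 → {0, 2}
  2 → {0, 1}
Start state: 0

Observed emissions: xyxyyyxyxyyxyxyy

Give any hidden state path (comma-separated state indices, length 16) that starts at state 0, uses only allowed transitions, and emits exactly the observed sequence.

0,2,0,2,1,2,0,2,0,2,1,0,2,0,2,1

  [0] x  {0}  => 0  start
  [1] y  {1,2}  => 2  0->2 ok
  [2] x  {0}  => 0  2->0 ok
  [3] y  {1,2}  => 2  0->2 ok
  [4] y  {1,2}  => 1  2->1 ok
  [5] y  {1,2}  => 2  1->2 ok
  [6] x  {0}  => 0  2->0 ok
  [7] y  {1,2}  => 2  0->2 ok
  [8] x  {0}  => 0  2->0 ok
  [9] y  {1,2}  => 2  0->2 ok
  [10] y  {1,2}  => 1  2->1 ok
  [11] x  {0}  => 0  1->0 ok
  [12] y  {1,2}  => 2  0->2 ok
  [13] x  {0}  => 0  2->0 ok
  [14] y  {1,2}  => 2  0->2 ok
  [15] y  {1,2}  => 1  2->1 ok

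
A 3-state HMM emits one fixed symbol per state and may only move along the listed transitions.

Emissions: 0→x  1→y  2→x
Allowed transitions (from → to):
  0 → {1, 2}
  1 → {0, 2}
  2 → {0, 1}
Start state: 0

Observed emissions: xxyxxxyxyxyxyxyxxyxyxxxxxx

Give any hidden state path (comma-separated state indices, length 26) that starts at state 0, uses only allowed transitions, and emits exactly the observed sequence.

  0: obs=x cand={0,2} pick 0 [start]
  1: obs=x cand={0,2} pick 2 [0->2 ok]
  2: obs=y cand={1} pick 1 [2->1 ok]
  3: obs=x cand={0,2} pick 0 [1->0 ok]
  4: obs=x cand={0,2} pick 2 [0->2 ok]
  5: obs=x cand={0,2} pick 0 [2->0 ok]
  6: obs=y cand={1} pick 1 [0->1 ok]
  7: obs=x cand={0,2} pick 2 [1->2 ok]
  8: obs=y cand={1} pick 1 [2->1 ok]
  9: obs=x cand={0,2} pick 2 [1->2 ok]
  10: obs=y cand={1} pick 1 [2->1 ok]
  11: obs=x cand={0,2} pick 2 [1->2 ok]
  12: obs=y cand={1} pick 1 [2->1 ok]
  13: obs=x cand={0,2} pick 2 [1->2 ok]
  14: obs=y cand={1} pick 1 [2->1 ok]
  15: obs=x cand={0,2} pick 2 [1->2 ok]
  16: obs=x cand={0,2} pick 0 [2->0 ok]
  17: obs=y cand={1} pick 1 [0->1 ok]
  18: obs=x cand={0,2} pick 2 [1->2 ok]
  19: obs=y cand={1} pick 1 [2->1 ok]
  20: obs=x cand={0,2} pick 2 [1->2 ok]
  21: obs=x cand={0,2} pick 0 [2->0 ok]
  22: obs=x cand={0,2} pick 2 [0->2 ok]
  23: obs=x cand={0,2} pick 0 [2->0 ok]
  24: obs=x cand={0,2} pick 2 [0->2 ok]
  25: obs=x cand={0,2} pick 0 [2->0 ok]

0,2,1,0,2,0,1,2,1,2,1,2,1,2,1,2,0,1,2,1,2,0,2,0,2,0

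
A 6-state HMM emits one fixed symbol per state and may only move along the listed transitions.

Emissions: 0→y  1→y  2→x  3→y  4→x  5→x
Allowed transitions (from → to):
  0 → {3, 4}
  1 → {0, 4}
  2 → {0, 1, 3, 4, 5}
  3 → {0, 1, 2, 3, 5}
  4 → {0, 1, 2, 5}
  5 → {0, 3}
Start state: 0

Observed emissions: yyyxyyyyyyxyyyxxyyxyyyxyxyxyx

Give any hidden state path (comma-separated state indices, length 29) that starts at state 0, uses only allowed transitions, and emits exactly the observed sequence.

0,3,3,5,3,0,3,3,0,3,5,3,1,0,4,5,3,3,5,3,0,3,5,3,2,1,4,0,4

  t0 'y' -> {0,1,3}, take 0 (start)
  t1 'y' -> {0,1,3}, take 3 (0->3 ok)
  t2 'y' -> {0,1,3}, take 3 (3->3 ok)
  t3 'x' -> {2,4,5}, take 5 (3->5 ok)
  t4 'y' -> {0,1,3}, take 3 (5->3 ok)
  t5 'y' -> {0,1,3}, take 0 (3->0 ok)
  t6 'y' -> {0,1,3}, take 3 (0->3 ok)
  t7 'y' -> {0,1,3}, take 3 (3->3 ok)
  t8 'y' -> {0,1,3}, take 0 (3->0 ok)
  t9 'y' -> {0,1,3}, take 3 (0->3 ok)
  t10 'x' -> {2,4,5}, take 5 (3->5 ok)
  t11 'y' -> {0,1,3}, take 3 (5->3 ok)
  t12 'y' -> {0,1,3}, take 1 (3->1 ok)
  t13 'y' -> {0,1,3}, take 0 (1->0 ok)
  t14 'x' -> {2,4,5}, take 4 (0->4 ok)
  t15 'x' -> {2,4,5}, take 5 (4->5 ok)
  t16 'y' -> {0,1,3}, take 3 (5->3 ok)
  t17 'y' -> {0,1,3}, take 3 (3->3 ok)
  t18 'x' -> {2,4,5}, take 5 (3->5 ok)
  t19 'y' -> {0,1,3}, take 3 (5->3 ok)
  t20 'y' -> {0,1,3}, take 0 (3->0 ok)
  t21 'y' -> {0,1,3}, take 3 (0->3 ok)
  t22 'x' -> {2,4,5}, take 5 (3->5 ok)
  t23 'y' -> {0,1,3}, take 3 (5->3 ok)
  t24 'x' -> {2,4,5}, take 2 (3->2 ok)
  t25 'y' -> {0,1,3}, take 1 (2->1 ok)
  t26 'x' -> {2,4,5}, take 4 (1->4 ok)
  t27 'y' -> {0,1,3}, take 0 (4->0 ok)
  t28 'x' -> {2,4,5}, take 4 (0->4 ok)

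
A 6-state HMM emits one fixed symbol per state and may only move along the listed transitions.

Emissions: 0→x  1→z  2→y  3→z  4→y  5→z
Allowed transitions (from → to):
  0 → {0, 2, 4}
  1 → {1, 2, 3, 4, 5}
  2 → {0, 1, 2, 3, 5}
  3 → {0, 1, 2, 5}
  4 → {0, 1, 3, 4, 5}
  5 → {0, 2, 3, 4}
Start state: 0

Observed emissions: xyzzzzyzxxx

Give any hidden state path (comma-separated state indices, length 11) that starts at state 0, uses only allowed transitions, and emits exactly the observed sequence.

0,2,3,5,3,5,4,3,0,0,0

  0: obs=x cand={0} pick 0 [start]
  1: obs=y cand={2,4} pick 2 [0->2 ok]
  2: obs=z cand={1,3,5} pick 3 [2->3 ok]
  3: obs=z cand={1,3,5} pick 5 [3->5 ok]
  4: obs=z cand={1,3,5} pick 3 [5->3 ok]
  5: obs=z cand={1,3,5} pick 5 [3->5 ok]
  6: obs=y cand={2,4} pick 4 [5->4 ok]
  7: obs=z cand={1,3,5} pick 3 [4->3 ok]
  8: obs=x cand={0} pick 0 [3->0 ok]
  9: obs=x cand={0} pick 0 [0->0 ok]
  10: obs=x cand={0} pick 0 [0->0 ok]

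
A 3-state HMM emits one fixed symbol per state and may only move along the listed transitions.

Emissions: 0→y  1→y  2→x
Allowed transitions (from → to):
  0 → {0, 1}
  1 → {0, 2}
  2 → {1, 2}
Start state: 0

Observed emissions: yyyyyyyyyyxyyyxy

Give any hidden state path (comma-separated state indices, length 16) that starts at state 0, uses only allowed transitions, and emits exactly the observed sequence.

  [0] y  {0,1}  => 0  start
  [1] y  {0,1}  => 1  0->1 ok
  [2] y  {0,1}  => 0  1->0 ok
  [3] y  {0,1}  => 0  0->0 ok
  [4] y  {0,1}  => 1  0->1 ok
  [5] y  {0,1}  => 0  1->0 ok
  [6] y  {0,1}  => 0  0->0 ok
  [7] y  {0,1}  => 1  0->1 ok
  [8] y  {0,1}  => 0  1->0 ok
  [9] y  {0,1}  => 1  0->1 ok
  [10] x  {2}  => 2  1->2 ok
  [11] y  {0,1}  => 1  2->1 ok
  [12] y  {0,1}  => 0  1->0 ok
  [13] y  {0,1}  => 1  0->1 ok
  [14] x  {2}  => 2  1->2 ok
  [15] y  {0,1}  => 1  2->1 ok

0,1,0,0,1,0,0,1,0,1,2,1,0,1,2,1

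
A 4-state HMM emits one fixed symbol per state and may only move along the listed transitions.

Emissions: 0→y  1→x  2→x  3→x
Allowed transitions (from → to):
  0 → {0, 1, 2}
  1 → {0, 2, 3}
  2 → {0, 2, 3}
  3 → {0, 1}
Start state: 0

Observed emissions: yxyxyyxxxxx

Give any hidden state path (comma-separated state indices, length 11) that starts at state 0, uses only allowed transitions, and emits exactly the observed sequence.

  pos 0: y in {0}, choose 0; start
  pos 1: x in {1,2,3}, choose 1; 0->1 ok
  pos 2: y in {0}, choose 0; 1->0 ok
  pos 3: x in {1,2,3}, choose 1; 0->1 ok
  pos 4: y in {0}, choose 0; 1->0 ok
  pos 5: y in {0}, choose 0; 0->0 ok
  pos 6: x in {1,2,3}, choose 2; 0->2 ok
  pos 7: x in {1,2,3}, choose 2; 2->2 ok
  pos 8: x in {1,2,3}, choose 3; 2->3 ok
  pos 9: x in {1,2,3}, choose 1; 3->1 ok
  pos 10: x in {1,2,3}, choose 2; 1->2 ok

0,1,0,1,0,0,2,2,3,1,2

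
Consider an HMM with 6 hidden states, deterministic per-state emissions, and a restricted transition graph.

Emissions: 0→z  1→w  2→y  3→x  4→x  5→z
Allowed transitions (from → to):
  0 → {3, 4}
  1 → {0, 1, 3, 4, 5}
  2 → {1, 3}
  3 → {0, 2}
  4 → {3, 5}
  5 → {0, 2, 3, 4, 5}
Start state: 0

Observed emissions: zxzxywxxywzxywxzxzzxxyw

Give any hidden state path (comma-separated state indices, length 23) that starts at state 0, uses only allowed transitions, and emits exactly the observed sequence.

  [0] z  {0,5}  => 0  start
  [1] x  {3,4}  => 3  0->3 ok
  [2] z  {0,5}  => 0  3->0 ok
  [3] x  {3,4}  => 3  0->3 ok
  [4] y  {2}  => 2  3->2 ok
  [5] w  {1}  => 1  2->1 ok
  [6] x  {3,4}  => 4  1->4 ok
  [7] x  {3,4}  => 3  4->3 ok
  [8] y  {2}  => 2  3->2 ok
  [9] w  {1}  => 1  2->1 ok
  [10] z  {0,5}  => 0  1->0 ok
  [11] x  {3,4}  => 3  0->3 ok
  [12] y  {2}  => 2  3->2 ok
  [13] w  {1}  => 1  2->1 ok
  [14] x  {3,4}  => 3  1->3 ok
  [15] z  {0,5}  => 0  3->0 ok
  [16] x  {3,4}  => 4  0->4 ok
  [17] z  {0,5}  => 5  4->5 ok
  [18] z  {0,5}  => 0  5->0 ok
  [19] x  {3,4}  => 4  0->4 ok
  [20] x  {3,4}  => 3  4->3 ok
  [21] y  {2}  => 2  3->2 ok
  [22] w  {1}  => 1  2->1 ok

0,3,0,3,2,1,4,3,2,1,0,3,2,1,3,0,4,5,0,4,3,2,1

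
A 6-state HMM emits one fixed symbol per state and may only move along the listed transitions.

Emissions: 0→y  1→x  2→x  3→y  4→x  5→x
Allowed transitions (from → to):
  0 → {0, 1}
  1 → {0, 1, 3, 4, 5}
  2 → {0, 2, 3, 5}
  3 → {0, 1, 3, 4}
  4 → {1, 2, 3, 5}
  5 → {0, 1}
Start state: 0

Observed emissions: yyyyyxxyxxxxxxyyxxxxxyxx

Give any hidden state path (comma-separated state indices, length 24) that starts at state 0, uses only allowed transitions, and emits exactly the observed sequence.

0,0,0,0,0,1,4,3,4,5,1,4,5,1,3,0,1,4,2,2,2,3,1,5

  pos 0: y in {0,3}, choose 0; start
  pos 1: y in {0,3}, choose 0; 0->0 ok
  pos 2: y in {0,3}, choose 0; 0->0 ok
  pos 3: y in {0,3}, choose 0; 0->0 ok
  pos 4: y in {0,3}, choose 0; 0->0 ok
  pos 5: x in {1,2,4,5}, choose 1; 0->1 ok
  pos 6: x in {1,2,4,5}, choose 4; 1->4 ok
  pos 7: y in {0,3}, choose 3; 4->3 ok
  pos 8: x in {1,2,4,5}, choose 4; 3->4 ok
  pos 9: x in {1,2,4,5}, choose 5; 4->5 ok
  pos 10: x in {1,2,4,5}, choose 1; 5->1 ok
  pos 11: x in {1,2,4,5}, choose 4; 1->4 ok
  pos 12: x in {1,2,4,5}, choose 5; 4->5 ok
  pos 13: x in {1,2,4,5}, choose 1; 5->1 ok
  pos 14: y in {0,3}, choose 3; 1->3 ok
  pos 15: y in {0,3}, choose 0; 3->0 ok
  pos 16: x in {1,2,4,5}, choose 1; 0->1 ok
  pos 17: x in {1,2,4,5}, choose 4; 1->4 ok
  pos 18: x in {1,2,4,5}, choose 2; 4->2 ok
  pos 19: x in {1,2,4,5}, choose 2; 2->2 ok
  pos 20: x in {1,2,4,5}, choose 2; 2->2 ok
  pos 21: y in {0,3}, choose 3; 2->3 ok
  pos 22: x in {1,2,4,5}, choose 1; 3->1 ok
  pos 23: x in {1,2,4,5}, choose 5; 1->5 ok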